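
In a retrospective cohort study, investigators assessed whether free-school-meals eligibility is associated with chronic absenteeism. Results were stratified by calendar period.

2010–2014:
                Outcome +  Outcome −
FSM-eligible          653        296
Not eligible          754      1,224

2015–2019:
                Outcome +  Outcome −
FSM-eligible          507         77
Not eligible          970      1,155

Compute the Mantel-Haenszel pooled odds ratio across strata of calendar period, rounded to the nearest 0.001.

4.712

OR_MH = Σ(aᵢdᵢ/nᵢ) / Σ(bᵢcᵢ/nᵢ), where nᵢ is the stratum total.
Stratum 1 (2010–2014): n = 2927; a·d/n = 653·1224/2927 = 273.0687; b·c/n = 296·754/2927 = 76.2501
Stratum 2 (2015–2019): n = 2709; a·d/n = 507·1155/2709 = 216.1628; b·c/n = 77·970/2709 = 27.5711
OR_MH = (273.0687 + 216.1628) / (76.2501 + 27.5711) = 489.2315 / 103.8211 = 4.71225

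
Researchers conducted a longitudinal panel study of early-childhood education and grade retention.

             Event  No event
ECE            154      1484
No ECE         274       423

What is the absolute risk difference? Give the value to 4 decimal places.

Cells: a = 154, b = 1484, c = 274, d = 423.
Risk in exposed = 154/1638 = 0.094017; risk in unexposed = 274/697 = 0.393113.
Risk difference = 0.094017 − 0.393113 = -0.299096

-0.2991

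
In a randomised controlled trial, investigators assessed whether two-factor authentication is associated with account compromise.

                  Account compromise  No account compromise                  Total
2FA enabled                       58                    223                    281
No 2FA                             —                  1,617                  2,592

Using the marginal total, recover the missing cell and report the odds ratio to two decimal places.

0.43

The missing cell is in the unexposed row: 2592 − 1617 = 975.
So a = 58, b = 223, c = 975, d = 1617.
OR = (a·d)/(b·c) = (58 × 1617) / (223 × 975) = 93786 / 217425 = 0.43135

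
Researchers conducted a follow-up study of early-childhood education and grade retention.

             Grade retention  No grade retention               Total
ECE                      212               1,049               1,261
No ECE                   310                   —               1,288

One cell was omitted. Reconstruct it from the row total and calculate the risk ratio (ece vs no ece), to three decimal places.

The missing cell is in the unexposed row: 1288 − 310 = 978.
So a = 212, b = 1049, c = 310, d = 978.
RR = [a/(a+b)] / [c/(c+d)] = (212/1261) / (310/1288) = 0.16812/0.24068 = 0.69851

0.699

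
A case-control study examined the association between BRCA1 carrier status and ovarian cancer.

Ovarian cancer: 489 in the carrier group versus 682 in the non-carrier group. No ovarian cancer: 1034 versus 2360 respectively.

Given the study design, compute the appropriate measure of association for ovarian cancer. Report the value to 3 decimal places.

From the description: a = 489, b = 1034, c = 682, d = 2360.
This is a case-control study: participants were sampled on outcome status, so risks in the source population cannot be estimated directly — relative risk is not valid here. The odds ratio is the appropriate measure.
OR = (a·d)/(b·c) = (489 × 2360) / (1034 × 682) = 1154040 / 705188 = 1.63650

1.636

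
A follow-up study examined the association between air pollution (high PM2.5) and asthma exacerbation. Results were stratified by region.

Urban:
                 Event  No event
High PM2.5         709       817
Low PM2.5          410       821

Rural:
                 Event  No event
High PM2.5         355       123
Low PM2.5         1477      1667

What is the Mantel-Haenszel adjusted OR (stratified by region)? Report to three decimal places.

2.182

OR_MH = Σ(aᵢdᵢ/nᵢ) / Σ(bᵢcᵢ/nᵢ), where nᵢ is the stratum total.
Stratum 1 (Urban): n = 2757; a·d/n = 709·821/2757 = 211.1313; b·c/n = 817·410/2757 = 121.4980
Stratum 2 (Rural): n = 3622; a·d/n = 355·1667/3622 = 163.3863; b·c/n = 123·1477/3622 = 50.1576
OR_MH = (211.1313 + 163.3863) / (121.4980 + 50.1576) = 374.5176 / 171.6557 = 2.18180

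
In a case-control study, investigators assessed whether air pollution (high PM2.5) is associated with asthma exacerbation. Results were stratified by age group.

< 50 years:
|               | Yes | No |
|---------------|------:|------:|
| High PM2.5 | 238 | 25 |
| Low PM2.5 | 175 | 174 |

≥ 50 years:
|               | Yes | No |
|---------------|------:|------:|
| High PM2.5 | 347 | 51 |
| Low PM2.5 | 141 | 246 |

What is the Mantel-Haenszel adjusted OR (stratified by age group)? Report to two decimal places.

OR_MH = Σ(aᵢdᵢ/nᵢ) / Σ(bᵢcᵢ/nᵢ), where nᵢ is the stratum total.
Stratum 1 (< 50 years): n = 612; a·d/n = 238·174/612 = 67.6667; b·c/n = 25·175/612 = 7.1487
Stratum 2 (≥ 50 years): n = 785; a·d/n = 347·246/785 = 108.7414; b·c/n = 51·141/785 = 9.1605
OR_MH = (67.6667 + 108.7414) / (7.1487 + 9.1605) = 176.4081 / 16.3092 = 10.81647

10.82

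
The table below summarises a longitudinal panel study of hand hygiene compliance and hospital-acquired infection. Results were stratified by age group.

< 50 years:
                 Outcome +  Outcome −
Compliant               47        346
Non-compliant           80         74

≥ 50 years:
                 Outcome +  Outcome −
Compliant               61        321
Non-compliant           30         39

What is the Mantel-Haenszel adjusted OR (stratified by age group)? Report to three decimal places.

0.162

OR_MH = Σ(aᵢdᵢ/nᵢ) / Σ(bᵢcᵢ/nᵢ), where nᵢ is the stratum total.
Stratum 1 (< 50 years): n = 547; a·d/n = 47·74/547 = 6.3583; b·c/n = 346·80/547 = 50.6033
Stratum 2 (≥ 50 years): n = 451; a·d/n = 61·39/451 = 5.2749; b·c/n = 321·30/451 = 21.3525
OR_MH = (6.3583 + 5.2749) / (50.6033 + 21.3525) = 11.6333 / 71.9558 = 0.16167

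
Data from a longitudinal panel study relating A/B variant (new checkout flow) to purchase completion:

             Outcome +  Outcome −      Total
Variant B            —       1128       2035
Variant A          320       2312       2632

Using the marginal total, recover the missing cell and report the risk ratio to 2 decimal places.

3.67

The missing cell is in the exposed row: 2035 − 1128 = 907.
So a = 907, b = 1128, c = 320, d = 2312.
RR = [a/(a+b)] / [c/(c+d)] = (907/2035) / (320/2632) = 0.44570/0.12158 = 3.66588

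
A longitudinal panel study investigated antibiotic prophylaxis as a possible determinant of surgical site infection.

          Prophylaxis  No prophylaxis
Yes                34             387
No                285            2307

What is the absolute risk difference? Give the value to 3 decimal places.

-0.037

Reading the table with exposure as columns: a = 34 (Prophylaxis, case), b = 285 (Prophylaxis, non-case), c = 387 (No prophylaxis, case), d = 2307.
Risk in exposed = 34/319 = 0.106583; risk in unexposed = 387/2694 = 0.143653.
Risk difference = 0.106583 − 0.143653 = -0.037069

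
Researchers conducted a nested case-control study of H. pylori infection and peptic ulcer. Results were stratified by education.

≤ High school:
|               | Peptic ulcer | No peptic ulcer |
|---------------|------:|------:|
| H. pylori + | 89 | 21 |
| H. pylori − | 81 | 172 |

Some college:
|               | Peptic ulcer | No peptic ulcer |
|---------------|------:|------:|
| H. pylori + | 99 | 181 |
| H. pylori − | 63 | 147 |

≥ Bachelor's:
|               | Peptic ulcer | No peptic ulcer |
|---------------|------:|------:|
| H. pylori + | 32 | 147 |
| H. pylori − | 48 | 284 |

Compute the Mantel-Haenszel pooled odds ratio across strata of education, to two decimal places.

OR_MH = Σ(aᵢdᵢ/nᵢ) / Σ(bᵢcᵢ/nᵢ), where nᵢ is the stratum total.
Stratum 1 (≤ High school): n = 363; a·d/n = 89·172/363 = 42.1708; b·c/n = 21·81/363 = 4.6860
Stratum 2 (Some college): n = 490; a·d/n = 99·147/490 = 29.7000; b·c/n = 181·63/490 = 23.2714
Stratum 3 (≥ Bachelor's): n = 511; a·d/n = 32·284/511 = 17.7847; b·c/n = 147·48/511 = 13.8082
OR_MH = (42.1708 + 29.7000 + 17.7847) / (4.6860 + 23.2714 + 13.8082) = 89.6555 / 41.7656 = 2.14664

2.15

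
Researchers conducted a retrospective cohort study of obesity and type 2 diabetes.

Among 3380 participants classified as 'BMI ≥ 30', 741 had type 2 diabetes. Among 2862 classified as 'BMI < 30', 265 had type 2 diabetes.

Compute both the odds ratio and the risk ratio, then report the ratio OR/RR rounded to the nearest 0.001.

1.162

From the description: a = 741, b = 2639, c = 265, d = 2597.
OR = (741·2597)/(2639·265) = 1924377/699335 = 2.75172
Risk in exposed = 741/3380 = 0.21923; risk in unexposed = 265/2862 = 0.09259; RR = 2.36769
OR/RR = 2.75172 / 2.36769 = 1.16220
The outcome is not rare, so the OR lies further from 1 than the RR.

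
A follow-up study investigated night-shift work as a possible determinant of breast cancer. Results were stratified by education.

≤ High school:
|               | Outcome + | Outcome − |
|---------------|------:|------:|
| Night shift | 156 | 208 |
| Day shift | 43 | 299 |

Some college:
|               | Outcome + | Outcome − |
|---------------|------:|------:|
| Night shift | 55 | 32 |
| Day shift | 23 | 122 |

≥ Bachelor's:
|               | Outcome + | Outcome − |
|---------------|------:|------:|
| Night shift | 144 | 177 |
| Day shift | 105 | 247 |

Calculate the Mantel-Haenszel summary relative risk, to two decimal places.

RR_MH = Σ(aᵢ·n₀ᵢ/nᵢ) / Σ(cᵢ·n₁ᵢ/nᵢ), with n₁ᵢ = aᵢ+bᵢ (exposed), n₀ᵢ = cᵢ+dᵢ (unexposed), nᵢ = n₁ᵢ+n₀ᵢ.
Stratum 1 (≤ High school): n₁ = 364, n₀ = 342, n = 706; a·n₀/n = 156·342/706 = 75.5694; c·n₁/n = 43·364/706 = 22.1700
Stratum 2 (Some college): n₁ = 87, n₀ = 145, n = 232; a·n₀/n = 55·145/232 = 34.3750; c·n₁/n = 23·87/232 = 8.6250
Stratum 3 (≥ Bachelor's): n₁ = 321, n₀ = 352, n = 673; a·n₀/n = 144·352/673 = 75.3165; c·n₁/n = 105·321/673 = 50.0817
RR_MH = (75.5694 + 34.3750 + 75.3165) / (22.1700 + 8.6250 + 50.0817) = 185.2609 / 80.8767 = 2.29066

2.29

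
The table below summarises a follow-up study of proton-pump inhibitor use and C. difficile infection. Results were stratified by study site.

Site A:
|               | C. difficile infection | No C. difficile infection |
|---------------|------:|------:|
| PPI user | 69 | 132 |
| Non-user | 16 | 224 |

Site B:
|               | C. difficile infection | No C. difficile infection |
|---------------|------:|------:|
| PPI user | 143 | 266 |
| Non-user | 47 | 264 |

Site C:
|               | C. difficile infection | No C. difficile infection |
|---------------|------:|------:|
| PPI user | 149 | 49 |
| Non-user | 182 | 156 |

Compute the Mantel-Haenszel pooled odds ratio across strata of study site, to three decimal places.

3.373

OR_MH = Σ(aᵢdᵢ/nᵢ) / Σ(bᵢcᵢ/nᵢ), where nᵢ is the stratum total.
Stratum 1 (Site A): n = 441; a·d/n = 69·224/441 = 35.0476; b·c/n = 132·16/441 = 4.7891
Stratum 2 (Site B): n = 720; a·d/n = 143·264/720 = 52.4333; b·c/n = 266·47/720 = 17.3639
Stratum 3 (Site C): n = 536; a·d/n = 149·156/536 = 43.3657; b·c/n = 49·182/536 = 16.6381
OR_MH = (35.0476 + 52.4333 + 43.3657) / (4.7891 + 17.3639 + 16.6381) = 130.8466 / 38.7911 = 3.37311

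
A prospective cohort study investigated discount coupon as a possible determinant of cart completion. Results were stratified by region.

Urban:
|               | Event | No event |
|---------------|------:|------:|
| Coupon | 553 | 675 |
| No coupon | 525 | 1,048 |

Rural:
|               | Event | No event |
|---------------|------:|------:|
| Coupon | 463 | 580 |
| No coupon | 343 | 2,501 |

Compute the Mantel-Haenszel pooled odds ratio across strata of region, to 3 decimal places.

OR_MH = Σ(aᵢdᵢ/nᵢ) / Σ(bᵢcᵢ/nᵢ), where nᵢ is the stratum total.
Stratum 1 (Urban): n = 2801; a·d/n = 553·1048/2801 = 206.9061; b·c/n = 675·525/2801 = 126.5173
Stratum 2 (Rural): n = 3887; a·d/n = 463·2501/3887 = 297.9066; b·c/n = 580·343/3887 = 51.1809
OR_MH = (206.9061 + 297.9066) / (126.5173 + 51.1809) = 504.8127 / 177.6982 = 2.84084

2.841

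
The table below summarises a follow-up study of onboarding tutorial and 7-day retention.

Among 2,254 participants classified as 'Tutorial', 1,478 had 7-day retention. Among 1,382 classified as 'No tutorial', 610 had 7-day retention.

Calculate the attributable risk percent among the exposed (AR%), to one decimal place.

32.7

From the description: a = 1478, b = 776, c = 610, d = 772.
Risk in exposed = 1478/2254 = 0.65572; risk in unexposed = 610/1382 = 0.44139.
RR = 0.65572/0.44139 = 1.48559
AR% = (RR − 1)/RR × 100 = (1.48559 − 1)/1.48559 × 100 = 32.6866%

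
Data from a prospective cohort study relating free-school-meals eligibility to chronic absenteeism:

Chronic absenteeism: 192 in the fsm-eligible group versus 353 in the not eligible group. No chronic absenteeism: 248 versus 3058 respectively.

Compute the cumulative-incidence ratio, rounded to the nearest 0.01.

4.22

From the description: a = 192, b = 248, c = 353, d = 3058.
Risk in exposed = 192/440 = 0.43636; risk in unexposed = 353/3411 = 0.10349.
RR = 0.43636 / 0.10349 = 4.21653
The risk among the exposed is 4.22 times that among the unexposed.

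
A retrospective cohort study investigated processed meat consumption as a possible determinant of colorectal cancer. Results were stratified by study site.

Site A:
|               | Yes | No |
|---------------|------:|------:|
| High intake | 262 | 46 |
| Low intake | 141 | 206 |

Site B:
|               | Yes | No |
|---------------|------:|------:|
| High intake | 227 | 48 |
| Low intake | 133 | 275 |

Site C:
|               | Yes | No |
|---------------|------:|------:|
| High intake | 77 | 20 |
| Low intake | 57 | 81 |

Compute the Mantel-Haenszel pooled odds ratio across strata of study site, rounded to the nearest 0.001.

OR_MH = Σ(aᵢdᵢ/nᵢ) / Σ(bᵢcᵢ/nᵢ), where nᵢ is the stratum total.
Stratum 1 (Site A): n = 655; a·d/n = 262·206/655 = 82.4000; b·c/n = 46·141/655 = 9.9023
Stratum 2 (Site B): n = 683; a·d/n = 227·275/683 = 91.3982; b·c/n = 48·133/683 = 9.3470
Stratum 3 (Site C): n = 235; a·d/n = 77·81/235 = 26.5404; b·c/n = 20·57/235 = 4.8511
OR_MH = (82.4000 + 91.3982 + 26.5404) / (9.9023 + 9.3470 + 4.8511) = 200.3387 / 24.1004 = 8.31269

8.313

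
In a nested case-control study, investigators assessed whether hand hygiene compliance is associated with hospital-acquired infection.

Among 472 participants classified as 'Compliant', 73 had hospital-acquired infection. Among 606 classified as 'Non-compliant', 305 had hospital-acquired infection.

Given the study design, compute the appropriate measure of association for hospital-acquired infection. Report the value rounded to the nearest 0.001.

From the description: a = 73, b = 399, c = 305, d = 301.
This is a nested case-control study: participants were sampled on outcome status, so risks in the source population cannot be estimated directly — relative risk is not valid here. The odds ratio is the appropriate measure.
OR = (a·d)/(b·c) = (73 × 301) / (399 × 305) = 21973 / 121695 = 0.18056

0.181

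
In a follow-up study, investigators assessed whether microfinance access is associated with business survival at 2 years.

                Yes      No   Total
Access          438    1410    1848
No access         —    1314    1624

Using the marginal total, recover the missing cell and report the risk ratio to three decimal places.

The missing cell is in the unexposed row: 1624 − 1314 = 310.
So a = 438, b = 1410, c = 310, d = 1314.
RR = [a/(a+b)] / [c/(c+d)] = (438/1848) / (310/1624) = 0.23701/0.19089 = 1.24164

1.242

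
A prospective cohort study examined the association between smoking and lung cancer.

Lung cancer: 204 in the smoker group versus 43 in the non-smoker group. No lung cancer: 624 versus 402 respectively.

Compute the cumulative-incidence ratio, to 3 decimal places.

From the description: a = 204, b = 624, c = 43, d = 402.
Risk in exposed = 204/828 = 0.24638; risk in unexposed = 43/445 = 0.09663.
RR = 0.24638 / 0.09663 = 2.54971
The risk among the exposed is 2.55 times that among the unexposed.

2.550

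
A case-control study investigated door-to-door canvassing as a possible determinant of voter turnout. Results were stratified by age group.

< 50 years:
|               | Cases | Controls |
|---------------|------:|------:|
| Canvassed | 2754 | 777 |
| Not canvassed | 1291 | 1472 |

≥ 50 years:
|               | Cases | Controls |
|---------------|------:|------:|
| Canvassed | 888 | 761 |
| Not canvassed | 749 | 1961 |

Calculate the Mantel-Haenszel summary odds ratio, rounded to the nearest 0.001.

3.597

OR_MH = Σ(aᵢdᵢ/nᵢ) / Σ(bᵢcᵢ/nᵢ), where nᵢ is the stratum total.
Stratum 1 (< 50 years): n = 6294; a·d/n = 2754·1472/6294 = 644.0877; b·c/n = 777·1291/6294 = 159.3751
Stratum 2 (≥ 50 years): n = 4359; a·d/n = 888·1961/4359 = 399.4880; b·c/n = 761·749/4359 = 130.7614
OR_MH = (644.0877 + 399.4880) / (159.3751 + 130.7614) = 1043.5757 / 290.1365 = 3.59684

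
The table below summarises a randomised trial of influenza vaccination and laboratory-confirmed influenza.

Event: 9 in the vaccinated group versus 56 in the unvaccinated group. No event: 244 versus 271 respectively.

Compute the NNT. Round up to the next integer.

8

Risk in treated group = 9/253 = 0.03557; risk in control = 56/327 = 0.17125.
Absolute risk reduction = 0.17125 − 0.03557 = 0.13568
NNT = 1 / ARR = 1 / 0.13568 = 7.370 → round up → 8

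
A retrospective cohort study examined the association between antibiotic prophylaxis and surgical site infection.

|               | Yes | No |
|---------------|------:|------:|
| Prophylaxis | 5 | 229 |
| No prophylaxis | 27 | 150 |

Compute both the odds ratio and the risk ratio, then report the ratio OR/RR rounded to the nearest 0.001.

0.866

Cells: a = 5, b = 229, c = 27, d = 150.
OR = (5·150)/(229·27) = 750/6183 = 0.12130
Risk in exposed = 5/234 = 0.02137; risk in unexposed = 27/177 = 0.15254; RR = 0.14008
OR/RR = 0.12130 / 0.14008 = 0.86596
The outcome is not rare, so the OR lies further from 1 than the RR.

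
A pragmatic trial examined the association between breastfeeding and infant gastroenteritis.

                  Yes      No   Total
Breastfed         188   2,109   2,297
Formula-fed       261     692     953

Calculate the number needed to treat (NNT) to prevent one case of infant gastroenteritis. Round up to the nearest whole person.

Risk in treated group = 188/2297 = 0.08185; risk in control = 261/953 = 0.27387.
Absolute risk reduction = 0.27387 − 0.08185 = 0.19203
NNT = 1 / ARR = 1 / 0.19203 = 5.208 → round up → 6

6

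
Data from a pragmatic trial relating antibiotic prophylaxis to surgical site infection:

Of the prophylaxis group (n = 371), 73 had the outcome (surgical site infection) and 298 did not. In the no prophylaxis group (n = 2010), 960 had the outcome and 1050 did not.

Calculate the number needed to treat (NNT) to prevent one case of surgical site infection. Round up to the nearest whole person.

Risk in treated group = 73/371 = 0.19677; risk in control = 960/2010 = 0.47761.
Absolute risk reduction = 0.47761 − 0.19677 = 0.28085
NNT = 1 / ARR = 1 / 0.28085 = 3.561 → round up → 4

4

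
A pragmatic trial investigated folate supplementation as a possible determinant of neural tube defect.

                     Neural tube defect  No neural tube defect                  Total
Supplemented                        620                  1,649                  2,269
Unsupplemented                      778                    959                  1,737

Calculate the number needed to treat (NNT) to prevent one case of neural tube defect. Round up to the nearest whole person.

Risk in treated group = 620/2269 = 0.27325; risk in control = 778/1737 = 0.44790.
Absolute risk reduction = 0.44790 − 0.27325 = 0.17465
NNT = 1 / ARR = 1 / 0.17465 = 5.726 → round up → 6

6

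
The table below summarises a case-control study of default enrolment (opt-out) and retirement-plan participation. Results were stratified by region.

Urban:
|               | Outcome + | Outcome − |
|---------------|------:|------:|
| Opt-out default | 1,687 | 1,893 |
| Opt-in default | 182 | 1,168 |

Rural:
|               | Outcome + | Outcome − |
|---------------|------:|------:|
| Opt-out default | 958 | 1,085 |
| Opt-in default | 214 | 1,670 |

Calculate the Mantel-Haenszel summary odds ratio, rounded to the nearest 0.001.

OR_MH = Σ(aᵢdᵢ/nᵢ) / Σ(bᵢcᵢ/nᵢ), where nᵢ is the stratum total.
Stratum 1 (Urban): n = 4930; a·d/n = 1687·1168/4930 = 399.6787; b·c/n = 1893·182/4930 = 69.8836
Stratum 2 (Rural): n = 3927; a·d/n = 958·1670/3927 = 407.4001; b·c/n = 1085·214/3927 = 59.1266
OR_MH = (399.6787 + 407.4001) / (69.8836 + 59.1266) = 807.0788 / 129.0101 = 6.25593

6.256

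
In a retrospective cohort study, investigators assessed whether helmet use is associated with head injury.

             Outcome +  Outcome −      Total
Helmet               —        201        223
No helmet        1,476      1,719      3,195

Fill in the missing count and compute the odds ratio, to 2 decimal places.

The missing cell is in the exposed row: 223 − 201 = 22.
So a = 22, b = 201, c = 1476, d = 1719.
OR = (a·d)/(b·c) = (22 × 1719) / (201 × 1476) = 37818 / 296676 = 0.12747

0.13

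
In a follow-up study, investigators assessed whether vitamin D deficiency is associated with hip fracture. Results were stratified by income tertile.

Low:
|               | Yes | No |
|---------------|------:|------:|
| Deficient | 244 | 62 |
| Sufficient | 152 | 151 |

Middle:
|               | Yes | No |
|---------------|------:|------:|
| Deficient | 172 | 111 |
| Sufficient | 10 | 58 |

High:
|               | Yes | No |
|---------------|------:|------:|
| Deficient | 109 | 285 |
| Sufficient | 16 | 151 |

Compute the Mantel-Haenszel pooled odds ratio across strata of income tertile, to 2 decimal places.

4.42

OR_MH = Σ(aᵢdᵢ/nᵢ) / Σ(bᵢcᵢ/nᵢ), where nᵢ is the stratum total.
Stratum 1 (Low): n = 609; a·d/n = 244·151/609 = 60.4992; b·c/n = 62·152/609 = 15.4745
Stratum 2 (Middle): n = 351; a·d/n = 172·58/351 = 28.4217; b·c/n = 111·10/351 = 3.1624
Stratum 3 (High): n = 561; a·d/n = 109·151/561 = 29.3387; b·c/n = 285·16/561 = 8.1283
OR_MH = (60.4992 + 28.4217 + 29.3387) / (15.4745 + 3.1624 + 8.1283) = 118.2595 / 26.7653 = 4.41839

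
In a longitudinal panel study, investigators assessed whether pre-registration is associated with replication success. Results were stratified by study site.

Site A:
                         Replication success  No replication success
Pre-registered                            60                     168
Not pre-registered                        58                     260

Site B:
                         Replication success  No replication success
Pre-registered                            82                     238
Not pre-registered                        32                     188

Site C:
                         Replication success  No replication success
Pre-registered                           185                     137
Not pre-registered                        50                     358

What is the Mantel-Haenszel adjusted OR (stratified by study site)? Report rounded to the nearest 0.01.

OR_MH = Σ(aᵢdᵢ/nᵢ) / Σ(bᵢcᵢ/nᵢ), where nᵢ is the stratum total.
Stratum 1 (Site A): n = 546; a·d/n = 60·260/546 = 28.5714; b·c/n = 168·58/546 = 17.8462
Stratum 2 (Site B): n = 540; a·d/n = 82·188/540 = 28.5481; b·c/n = 238·32/540 = 14.1037
Stratum 3 (Site C): n = 730; a·d/n = 185·358/730 = 90.7260; b·c/n = 137·50/730 = 9.3836
OR_MH = (28.5714 + 28.5481 + 90.7260) / (17.8462 + 14.1037 + 9.3836) = 147.8456 / 41.3334 = 3.57690

3.58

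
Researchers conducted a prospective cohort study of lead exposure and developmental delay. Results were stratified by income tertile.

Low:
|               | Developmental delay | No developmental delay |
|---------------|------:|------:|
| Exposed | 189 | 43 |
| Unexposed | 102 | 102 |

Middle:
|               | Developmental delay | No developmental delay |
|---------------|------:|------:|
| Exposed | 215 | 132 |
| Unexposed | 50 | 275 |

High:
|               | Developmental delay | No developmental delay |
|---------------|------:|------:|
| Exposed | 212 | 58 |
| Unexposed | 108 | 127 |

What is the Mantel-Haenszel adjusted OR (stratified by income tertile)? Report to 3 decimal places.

5.746

OR_MH = Σ(aᵢdᵢ/nᵢ) / Σ(bᵢcᵢ/nᵢ), where nᵢ is the stratum total.
Stratum 1 (Low): n = 436; a·d/n = 189·102/436 = 44.2156; b·c/n = 43·102/436 = 10.0596
Stratum 2 (Middle): n = 672; a·d/n = 215·275/672 = 87.9836; b·c/n = 132·50/672 = 9.8214
Stratum 3 (High): n = 505; a·d/n = 212·127/505 = 53.3149; b·c/n = 58·108/505 = 12.4040
OR_MH = (44.2156 + 87.9836 + 53.3149) / (10.0596 + 9.8214 + 12.4040) = 185.5141 / 32.2850 = 5.74613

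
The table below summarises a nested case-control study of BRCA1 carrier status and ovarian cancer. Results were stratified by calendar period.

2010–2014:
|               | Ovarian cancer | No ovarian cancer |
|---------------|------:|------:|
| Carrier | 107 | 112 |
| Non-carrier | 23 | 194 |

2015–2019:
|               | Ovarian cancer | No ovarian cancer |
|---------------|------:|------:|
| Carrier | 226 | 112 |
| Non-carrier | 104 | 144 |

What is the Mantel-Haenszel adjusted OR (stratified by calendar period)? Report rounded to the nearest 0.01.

OR_MH = Σ(aᵢdᵢ/nᵢ) / Σ(bᵢcᵢ/nᵢ), where nᵢ is the stratum total.
Stratum 1 (2010–2014): n = 436; a·d/n = 107·194/436 = 47.6101; b·c/n = 112·23/436 = 5.9083
Stratum 2 (2015–2019): n = 586; a·d/n = 226·144/586 = 55.5358; b·c/n = 112·104/586 = 19.8771
OR_MH = (47.6101 + 55.5358) / (5.9083 + 19.8771) = 103.1459 / 25.7854 = 4.00017

4.00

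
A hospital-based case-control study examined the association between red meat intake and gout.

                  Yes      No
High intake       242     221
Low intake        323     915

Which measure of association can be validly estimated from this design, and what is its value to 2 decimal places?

Cells: a = 242, b = 221, c = 323, d = 915.
This is a hospital-based case-control study: participants were sampled on outcome status, so risks in the source population cannot be estimated directly — relative risk is not valid here. The odds ratio is the appropriate measure.
OR = (a·d)/(b·c) = (242 × 915) / (221 × 323) = 221430 / 71383 = 3.10200

3.10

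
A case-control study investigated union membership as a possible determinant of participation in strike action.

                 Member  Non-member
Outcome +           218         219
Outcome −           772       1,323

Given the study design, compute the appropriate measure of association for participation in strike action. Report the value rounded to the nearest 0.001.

Reading the table with exposure as columns: a = 218 (Member, case), b = 772 (Member, non-case), c = 219 (Non-member, case), d = 1323.
This is a case-control study: participants were sampled on outcome status, so risks in the source population cannot be estimated directly — relative risk is not valid here. The odds ratio is the appropriate measure.
OR = (a·d)/(b·c) = (218 × 1323) / (772 × 219) = 288414 / 169068 = 1.70591

1.706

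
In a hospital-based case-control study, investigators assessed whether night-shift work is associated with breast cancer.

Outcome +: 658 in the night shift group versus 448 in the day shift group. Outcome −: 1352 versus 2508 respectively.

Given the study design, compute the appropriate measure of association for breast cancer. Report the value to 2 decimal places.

2.72

From the description: a = 658, b = 1352, c = 448, d = 2508.
This is a hospital-based case-control study: participants were sampled on outcome status, so risks in the source population cannot be estimated directly — relative risk is not valid here. The odds ratio is the appropriate measure.
OR = (a·d)/(b·c) = (658 × 2508) / (1352 × 448) = 1650264 / 605696 = 2.72457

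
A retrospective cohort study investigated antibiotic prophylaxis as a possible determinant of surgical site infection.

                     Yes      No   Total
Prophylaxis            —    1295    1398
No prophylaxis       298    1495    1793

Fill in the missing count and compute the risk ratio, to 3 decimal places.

0.443

The missing cell is in the exposed row: 1398 − 1295 = 103.
So a = 103, b = 1295, c = 298, d = 1495.
RR = [a/(a+b)] / [c/(c+d)] = (103/1398) / (298/1793) = 0.07368/0.16620 = 0.44330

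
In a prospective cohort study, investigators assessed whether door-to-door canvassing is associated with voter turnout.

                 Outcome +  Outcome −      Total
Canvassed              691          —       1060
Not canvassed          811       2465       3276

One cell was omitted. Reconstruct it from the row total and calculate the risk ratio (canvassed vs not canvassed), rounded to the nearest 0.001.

2.633

The missing cell is in the exposed row: 1060 − 691 = 369.
So a = 691, b = 369, c = 811, d = 2465.
RR = [a/(a+b)] / [c/(c+d)] = (691/1060) / (811/3276) = 0.65189/0.24756 = 2.63327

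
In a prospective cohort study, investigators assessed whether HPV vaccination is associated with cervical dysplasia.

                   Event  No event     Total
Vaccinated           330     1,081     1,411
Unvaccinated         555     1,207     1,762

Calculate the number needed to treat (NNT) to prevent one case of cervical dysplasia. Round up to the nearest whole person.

Risk in treated group = 330/1411 = 0.23388; risk in control = 555/1762 = 0.31498.
Absolute risk reduction = 0.31498 − 0.23388 = 0.08111
NNT = 1 / ARR = 1 / 0.08111 = 12.329 → round up → 13

13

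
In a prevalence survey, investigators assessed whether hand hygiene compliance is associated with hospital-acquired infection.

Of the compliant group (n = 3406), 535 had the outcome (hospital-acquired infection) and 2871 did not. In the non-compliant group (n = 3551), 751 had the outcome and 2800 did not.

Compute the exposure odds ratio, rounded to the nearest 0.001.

0.695

From the description: a = 535, b = 2871, c = 751, d = 2800.
OR = (a·d)/(b·c) = (535 × 2800) / (2871 × 751) = 1498000 / 2156121 = 0.69477
Exposure is associated with lower odds of hospital-acquired infection (OR = 0.69 < 1).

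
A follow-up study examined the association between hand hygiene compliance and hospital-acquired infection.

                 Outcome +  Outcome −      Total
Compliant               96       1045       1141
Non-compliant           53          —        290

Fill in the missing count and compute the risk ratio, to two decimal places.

The missing cell is in the unexposed row: 290 − 53 = 237.
So a = 96, b = 1045, c = 53, d = 237.
RR = [a/(a+b)] / [c/(c+d)] = (96/1141) / (53/290) = 0.08414/0.18276 = 0.46037

0.46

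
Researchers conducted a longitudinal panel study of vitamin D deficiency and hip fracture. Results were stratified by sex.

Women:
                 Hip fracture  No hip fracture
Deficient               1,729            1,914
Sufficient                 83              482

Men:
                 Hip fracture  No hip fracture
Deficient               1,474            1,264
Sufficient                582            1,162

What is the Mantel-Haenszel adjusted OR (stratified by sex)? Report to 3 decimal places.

OR_MH = Σ(aᵢdᵢ/nᵢ) / Σ(bᵢcᵢ/nᵢ), where nᵢ is the stratum total.
Stratum 1 (Women): n = 4208; a·d/n = 1729·482/4208 = 198.0461; b·c/n = 1914·83/4208 = 37.7524
Stratum 2 (Men): n = 4482; a·d/n = 1474·1162/4482 = 382.1481; b·c/n = 1264·582/4482 = 164.1339
OR_MH = (198.0461 + 382.1481) / (37.7524 + 164.1339) = 580.1943 / 201.8862 = 2.87387

2.874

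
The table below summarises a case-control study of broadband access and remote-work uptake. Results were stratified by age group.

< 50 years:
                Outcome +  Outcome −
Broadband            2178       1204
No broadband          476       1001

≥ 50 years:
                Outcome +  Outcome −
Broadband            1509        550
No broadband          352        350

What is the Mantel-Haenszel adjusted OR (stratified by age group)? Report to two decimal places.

OR_MH = Σ(aᵢdᵢ/nᵢ) / Σ(bᵢcᵢ/nᵢ), where nᵢ is the stratum total.
Stratum 1 (< 50 years): n = 4859; a·d/n = 2178·1001/4859 = 448.6886; b·c/n = 1204·476/4859 = 117.9469
Stratum 2 (≥ 50 years): n = 2761; a·d/n = 1509·350/2761 = 191.2894; b·c/n = 550·352/2761 = 70.1195
OR_MH = (448.6886 + 191.2894) / (117.9469 + 70.1195) = 639.9780 / 188.0664 = 3.40294

3.40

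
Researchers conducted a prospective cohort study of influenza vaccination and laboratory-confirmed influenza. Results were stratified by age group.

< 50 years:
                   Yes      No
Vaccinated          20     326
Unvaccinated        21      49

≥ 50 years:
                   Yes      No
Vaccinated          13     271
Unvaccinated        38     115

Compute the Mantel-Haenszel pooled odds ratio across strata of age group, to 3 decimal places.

OR_MH = Σ(aᵢdᵢ/nᵢ) / Σ(bᵢcᵢ/nᵢ), where nᵢ is the stratum total.
Stratum 1 (< 50 years): n = 416; a·d/n = 20·49/416 = 2.3558; b·c/n = 326·21/416 = 16.4567
Stratum 2 (≥ 50 years): n = 437; a·d/n = 13·115/437 = 3.4211; b·c/n = 271·38/437 = 23.5652
OR_MH = (2.3558 + 3.4211) / (16.4567 + 23.5652) = 5.7768 / 40.0219 = 0.14434

0.144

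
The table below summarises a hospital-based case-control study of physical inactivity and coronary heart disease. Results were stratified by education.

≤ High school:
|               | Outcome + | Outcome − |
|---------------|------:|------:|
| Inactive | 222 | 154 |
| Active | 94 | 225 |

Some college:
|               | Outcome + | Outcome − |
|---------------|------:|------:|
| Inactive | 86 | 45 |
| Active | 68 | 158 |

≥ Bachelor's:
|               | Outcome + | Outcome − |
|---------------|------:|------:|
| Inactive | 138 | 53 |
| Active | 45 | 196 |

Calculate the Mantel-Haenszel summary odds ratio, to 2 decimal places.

4.94

OR_MH = Σ(aᵢdᵢ/nᵢ) / Σ(bᵢcᵢ/nᵢ), where nᵢ is the stratum total.
Stratum 1 (≤ High school): n = 695; a·d/n = 222·225/695 = 71.8705; b·c/n = 154·94/695 = 20.8288
Stratum 2 (Some college): n = 357; a·d/n = 86·158/357 = 38.0616; b·c/n = 45·68/357 = 8.5714
Stratum 3 (≥ Bachelor's): n = 432; a·d/n = 138·196/432 = 62.6111; b·c/n = 53·45/432 = 5.5208
OR_MH = (71.8705 + 38.0616 + 62.6111) / (20.8288 + 8.5714 + 5.5208) = 172.5432 / 34.9210 = 4.94095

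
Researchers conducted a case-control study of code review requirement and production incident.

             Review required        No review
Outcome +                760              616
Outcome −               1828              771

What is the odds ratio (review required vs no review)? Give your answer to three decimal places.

Reading the table with exposure as columns: a = 760 (Review required, case), b = 1828 (Review required, non-case), c = 616 (No review, case), d = 771.
OR = (a·d)/(b·c) = (760 × 771) / (1828 × 616) = 585960 / 1126048 = 0.52037
Exposure is associated with lower odds of production incident (OR = 0.52 < 1).

0.520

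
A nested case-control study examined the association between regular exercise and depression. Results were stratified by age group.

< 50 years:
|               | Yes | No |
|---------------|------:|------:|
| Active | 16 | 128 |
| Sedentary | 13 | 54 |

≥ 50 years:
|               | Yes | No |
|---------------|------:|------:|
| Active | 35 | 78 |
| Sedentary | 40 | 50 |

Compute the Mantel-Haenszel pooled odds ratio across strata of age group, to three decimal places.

OR_MH = Σ(aᵢdᵢ/nᵢ) / Σ(bᵢcᵢ/nᵢ), where nᵢ is the stratum total.
Stratum 1 (< 50 years): n = 211; a·d/n = 16·54/211 = 4.0948; b·c/n = 128·13/211 = 7.8863
Stratum 2 (≥ 50 years): n = 203; a·d/n = 35·50/203 = 8.6207; b·c/n = 78·40/203 = 15.3695
OR_MH = (4.0948 + 8.6207) / (7.8863 + 15.3695) = 12.7155 / 23.2557 = 0.54677

0.547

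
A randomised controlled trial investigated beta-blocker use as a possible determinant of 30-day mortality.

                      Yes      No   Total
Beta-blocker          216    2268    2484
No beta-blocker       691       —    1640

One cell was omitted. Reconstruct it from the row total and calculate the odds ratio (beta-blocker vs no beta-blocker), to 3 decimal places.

The missing cell is in the unexposed row: 1640 − 691 = 949.
So a = 216, b = 2268, c = 691, d = 949.
OR = (a·d)/(b·c) = (216 × 949) / (2268 × 691) = 204984 / 1567188 = 0.13080

0.131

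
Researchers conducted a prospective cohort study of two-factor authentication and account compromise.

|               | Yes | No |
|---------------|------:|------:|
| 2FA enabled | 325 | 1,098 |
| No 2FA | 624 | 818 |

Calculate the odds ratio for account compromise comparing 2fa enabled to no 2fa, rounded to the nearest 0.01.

Cells: a = 325, b = 1098, c = 624, d = 818.
OR = (a·d)/(b·c) = (325 × 818) / (1098 × 624) = 265850 / 685152 = 0.38802
Exposure is associated with lower odds of account compromise (OR = 0.39 < 1).

0.39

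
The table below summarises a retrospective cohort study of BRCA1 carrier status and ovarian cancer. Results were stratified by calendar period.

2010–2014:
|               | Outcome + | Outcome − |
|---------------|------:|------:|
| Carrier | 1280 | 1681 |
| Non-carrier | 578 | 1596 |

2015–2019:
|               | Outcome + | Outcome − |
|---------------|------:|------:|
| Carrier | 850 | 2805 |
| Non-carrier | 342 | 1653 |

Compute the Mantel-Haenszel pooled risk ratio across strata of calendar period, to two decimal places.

1.52

RR_MH = Σ(aᵢ·n₀ᵢ/nᵢ) / Σ(cᵢ·n₁ᵢ/nᵢ), with n₁ᵢ = aᵢ+bᵢ (exposed), n₀ᵢ = cᵢ+dᵢ (unexposed), nᵢ = n₁ᵢ+n₀ᵢ.
Stratum 1 (2010–2014): n₁ = 2961, n₀ = 2174, n = 5135; a·n₀/n = 1280·2174/5135 = 541.9124; c·n₁/n = 578·2961/5135 = 333.2927
Stratum 2 (2015–2019): n₁ = 3655, n₀ = 1995, n = 5650; a·n₀/n = 850·1995/5650 = 300.1327; c·n₁/n = 342·3655/5650 = 221.2407
RR_MH = (541.9124 + 300.1327) / (333.2927 + 221.2407) = 842.0451 / 554.5334 = 1.51847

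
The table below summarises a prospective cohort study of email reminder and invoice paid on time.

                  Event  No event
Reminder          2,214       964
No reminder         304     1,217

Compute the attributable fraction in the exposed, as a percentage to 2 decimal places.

71.31

Cells: a = 2214, b = 964, c = 304, d = 1217.
Risk in exposed = 2214/3178 = 0.69666; risk in unexposed = 304/1521 = 0.19987.
RR = 0.69666/0.19987 = 3.48561
AR% = (RR − 1)/RR × 100 = (3.48561 − 1)/3.48561 × 100 = 71.3107%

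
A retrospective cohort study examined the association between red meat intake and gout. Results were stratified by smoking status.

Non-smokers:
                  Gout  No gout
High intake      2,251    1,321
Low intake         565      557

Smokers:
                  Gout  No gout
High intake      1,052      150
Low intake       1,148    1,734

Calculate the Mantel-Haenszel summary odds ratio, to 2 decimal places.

3.55

OR_MH = Σ(aᵢdᵢ/nᵢ) / Σ(bᵢcᵢ/nᵢ), where nᵢ is the stratum total.
Stratum 1 (Non-smokers): n = 4694; a·d/n = 2251·557/4694 = 267.1084; b·c/n = 1321·565/4694 = 159.0040
Stratum 2 (Smokers): n = 4084; a·d/n = 1052·1734/4084 = 446.6621; b·c/n = 150·1148/4084 = 42.1645
OR_MH = (267.1084 + 446.6621) / (159.0040 + 42.1645) = 713.7705 / 201.1686 = 3.54812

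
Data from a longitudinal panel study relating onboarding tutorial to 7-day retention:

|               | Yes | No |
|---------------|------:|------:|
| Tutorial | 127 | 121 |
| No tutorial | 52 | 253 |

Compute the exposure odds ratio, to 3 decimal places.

Cells: a = 127, b = 121, c = 52, d = 253.
OR = (a·d)/(b·c) = (127 × 253) / (121 × 52) = 32131 / 6292 = 5.10664
The odds of 7-day retention are about 5.11 times as high in the tutorial group.

5.107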